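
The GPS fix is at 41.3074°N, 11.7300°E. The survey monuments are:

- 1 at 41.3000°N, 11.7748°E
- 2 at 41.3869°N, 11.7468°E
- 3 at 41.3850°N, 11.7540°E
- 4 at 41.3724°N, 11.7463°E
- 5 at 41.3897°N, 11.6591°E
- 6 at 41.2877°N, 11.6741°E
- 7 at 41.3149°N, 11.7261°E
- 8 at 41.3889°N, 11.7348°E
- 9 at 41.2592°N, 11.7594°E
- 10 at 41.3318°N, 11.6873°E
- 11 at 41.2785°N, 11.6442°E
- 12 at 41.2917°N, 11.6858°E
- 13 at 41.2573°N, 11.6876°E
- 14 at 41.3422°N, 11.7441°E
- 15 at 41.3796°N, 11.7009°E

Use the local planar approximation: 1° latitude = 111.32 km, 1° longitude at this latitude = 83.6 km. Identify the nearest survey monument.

7

Distances from 41.3074°N, 11.7300°E:
1: 3.8348 km
2: 8.9607 km
3: 8.8684 km
4: 7.3630 km
5: 10.9118 km
6: 5.1622 km
7: 0.8963 km
8: 9.0814 km
9: 5.9018 km
10: 4.4856 km
11: 7.8613 km
12: 4.0876 km
13: 6.6082 km
14: 4.0493 km
15: 8.3974 km
Minimum: 7 at 0.8963 km.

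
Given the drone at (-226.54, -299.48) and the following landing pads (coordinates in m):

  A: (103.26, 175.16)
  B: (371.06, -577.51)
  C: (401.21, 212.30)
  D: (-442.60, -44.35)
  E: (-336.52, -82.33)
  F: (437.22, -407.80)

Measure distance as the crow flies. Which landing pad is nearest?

E

Distances from (-226.54, -299.48):
A: √((329.80)² + (474.64)²) = √(108768.0400 + 225283.1296) = 577.97 m
B: √((597.60)² + (-278.03)²) = √(357125.7600 + 77300.6809) = 659.11 m
C: √((627.75)² + (511.78)²) = √(394070.0625 + 261918.7684) = 809.93 m
D: √((-216.06)² + (255.13)²) = √(46681.9236 + 65091.3169) = 334.33 m
E: √((-109.98)² + (217.15)²) = √(12095.6004 + 47154.1225) = 243.41 m
F: √((663.76)² + (-108.32)²) = √(440577.3376 + 11733.2224) = 672.54 m
Minimum: E at 243.41 m.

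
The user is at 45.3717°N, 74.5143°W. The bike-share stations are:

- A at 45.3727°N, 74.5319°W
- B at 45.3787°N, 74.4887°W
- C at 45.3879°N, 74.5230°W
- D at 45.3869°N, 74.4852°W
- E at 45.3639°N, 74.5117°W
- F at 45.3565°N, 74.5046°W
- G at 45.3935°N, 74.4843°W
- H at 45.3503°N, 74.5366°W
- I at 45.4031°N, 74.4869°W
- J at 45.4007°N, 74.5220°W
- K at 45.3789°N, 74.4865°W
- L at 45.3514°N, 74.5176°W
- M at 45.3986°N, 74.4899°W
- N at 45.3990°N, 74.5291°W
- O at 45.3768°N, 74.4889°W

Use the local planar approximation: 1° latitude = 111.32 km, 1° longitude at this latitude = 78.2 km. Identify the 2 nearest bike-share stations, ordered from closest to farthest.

Distances from 45.3717°N, 74.5143°W:
A: √((0.0010·111.32)² + (-0.0176·78.2)²) = √(0.012392 + 1.894257) = 1.3808 km
B: √((0.0070·111.32)² + (0.0256·78.2)²) = √(0.607215 + 4.007684) = 2.1482 km
C: √((0.0162·111.32)² + (-0.0087·78.2)²) = √(3.252194 + 0.462863) = 1.9274 km
D: √((0.0152·111.32)² + (0.0291·78.2)²) = √(2.863081 + 5.178446) = 2.8358 km
E: √((-0.0078·111.32)² + (0.0026·78.2)²) = √(0.753938 + 0.041339) = 0.8918 km
F: √((-0.0152·111.32)² + (0.0097·78.2)²) = √(2.863081 + 0.575383) = 1.8543 km
G: √((0.0218·111.32)² + (0.0300·78.2)²) = √(5.889242 + 5.503716) = 3.3753 km
H: √((-0.0214·111.32)² + (-0.0223·78.2)²) = √(5.675106 + 3.041048) = 2.9523 km
I: √((0.0314·111.32)² + (0.0274·78.2)²) = √(12.218157 + 4.591078) = 4.0999 km
J: √((0.0290·111.32)² + (-0.0077·78.2)²) = √(10.421792 + 0.362573) = 3.2840 km
K: √((0.0072·111.32)² + (0.0278·78.2)²) = √(0.642409 + 4.726102) = 2.3170 km
L: √((-0.0203·111.32)² + (-0.0033·78.2)²) = √(5.106678 + 0.066595) = 2.2745 km
M: √((0.0269·111.32)² + (0.0244·78.2)²) = √(8.967078 + 3.640769) = 3.5508 km
N: √((0.0273·111.32)² + (-0.0148·78.2)²) = √(9.235740 + 1.339482) = 3.2520 km
O: √((0.0051·111.32)² + (0.0254·78.2)²) = √(0.322320 + 3.945308) = 2.0658 km
Sorted: E (0.8918 km) < A (1.3808 km) < F (1.8543 km) < C (1.9274 km) < …

E, A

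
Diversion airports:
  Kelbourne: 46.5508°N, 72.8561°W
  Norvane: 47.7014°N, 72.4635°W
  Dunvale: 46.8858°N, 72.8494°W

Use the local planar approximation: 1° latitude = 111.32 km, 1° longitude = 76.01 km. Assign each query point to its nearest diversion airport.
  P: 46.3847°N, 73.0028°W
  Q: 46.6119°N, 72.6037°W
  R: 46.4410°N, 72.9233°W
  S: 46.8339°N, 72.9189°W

P→Kelbourne; Q→Kelbourne; R→Kelbourne; S→Dunvale

P at 46.3847°N, 73.0028°W:
  Kelbourne: √((0.1661·111.32)² + (0.1467·76.01)²) = √(341.889419 + 124.337375) = 21.5923 km
  Norvane: √((1.3167·111.32)² + (0.5393·76.01)²) = √(21484.243524 + 1680.359887) = 152.1992 km
  Dunvale: √((0.5011·111.32)² + (0.1534·76.01)²) = √(3111.681951 + 135.954061) = 56.9880 km
  → nearest: Kelbourne (21.5923 km)
Q at 46.6119°N, 72.6037°W:
  Kelbourne: √((-0.0611·111.32)² + (-0.2524·76.01)²) = √(46.262470 + 368.061309) = 20.3549 km
  Norvane: √((1.0895·111.32)² + (0.1402·76.01)²) = √(14709.600048 + 113.563166) = 121.7504 km
  Dunvale: √((0.2739·111.32)² + (-0.2457·76.01)²) = √(929.673517 + 348.780164) = 35.7555 km
  → nearest: Kelbourne (20.3549 km)
R at 46.4410°N, 72.9233°W:
  Kelbourne: √((0.1098·111.32)² + (0.0672·76.01)²) = √(149.400164 + 26.090356) = 13.2473 km
  Norvane: √((1.2604·111.32)² + (0.4598·76.01)²) = √(19686.258537 + 1221.460421) = 144.5950 km
  Dunvale: √((0.4448·111.32)² + (0.0739·76.01)²) = √(2451.748693 + 31.552251) = 49.8327 km
  → nearest: Kelbourne (13.2473 km)
S at 46.8339°N, 72.9189°W:
  Kelbourne: √((-0.2831·111.32)² + (0.0628·76.01)²) = √(993.175812 + 22.785615) = 31.8741 km
  Norvane: √((0.8675·111.32)² + (0.4554·76.01)²) = √(9325.784214 + 1198.195040) = 102.5864 km
  Dunvale: √((0.0519·111.32)² + (0.0695·76.01)²) = √(33.379599 + 27.906866) = 7.8286 km
  → nearest: Dunvale (7.8286 km)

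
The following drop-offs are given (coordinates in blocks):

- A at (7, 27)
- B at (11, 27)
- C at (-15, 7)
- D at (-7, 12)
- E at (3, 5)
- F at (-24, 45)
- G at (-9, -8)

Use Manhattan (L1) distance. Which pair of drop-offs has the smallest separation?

A and B

Pairwise distances:
A–B: 4 blocks
A–C: 42 blocks
A–D: 29 blocks
A–E: 26 blocks
A–F: 49 blocks
A–G: 51 blocks
B–C: 46 blocks
B–D: 33 blocks
B–E: 30 blocks
B–F: 53 blocks
B–G: 55 blocks
C–D: 13 blocks
C–E: 20 blocks
C–F: 47 blocks
C–G: 21 blocks
D–E: 17 blocks
D–F: 50 blocks
D–G: 22 blocks
E–F: 67 blocks
E–G: 25 blocks
F–G: 68 blocks
Closest pair: A–B at 4 blocks.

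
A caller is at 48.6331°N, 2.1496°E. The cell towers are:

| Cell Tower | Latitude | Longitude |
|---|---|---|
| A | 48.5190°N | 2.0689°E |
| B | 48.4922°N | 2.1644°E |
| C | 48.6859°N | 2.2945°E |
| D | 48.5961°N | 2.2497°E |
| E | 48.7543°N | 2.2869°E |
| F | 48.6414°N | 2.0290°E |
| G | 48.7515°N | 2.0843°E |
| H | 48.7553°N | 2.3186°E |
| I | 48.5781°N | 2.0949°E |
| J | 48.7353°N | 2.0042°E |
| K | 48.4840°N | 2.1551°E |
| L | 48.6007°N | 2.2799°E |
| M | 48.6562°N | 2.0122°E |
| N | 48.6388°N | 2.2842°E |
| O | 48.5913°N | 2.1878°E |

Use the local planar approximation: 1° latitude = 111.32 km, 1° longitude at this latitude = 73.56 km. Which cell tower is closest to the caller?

O

Distances from 48.6331°N, 2.1496°E:
A: 14.0204 km
B: 15.7227 km
C: 12.1720 km
D: 8.4371 km
E: 16.8535 km
F: 8.9193 km
G: 14.0283 km
H: 18.4281 km
I: 7.3264 km
J: 15.6151 km
K: 16.6027 km
L: 10.2410 km
M: 10.4291 km
N: 9.9215 km
O: 5.4358 km
Minimum: O at 5.4358 km.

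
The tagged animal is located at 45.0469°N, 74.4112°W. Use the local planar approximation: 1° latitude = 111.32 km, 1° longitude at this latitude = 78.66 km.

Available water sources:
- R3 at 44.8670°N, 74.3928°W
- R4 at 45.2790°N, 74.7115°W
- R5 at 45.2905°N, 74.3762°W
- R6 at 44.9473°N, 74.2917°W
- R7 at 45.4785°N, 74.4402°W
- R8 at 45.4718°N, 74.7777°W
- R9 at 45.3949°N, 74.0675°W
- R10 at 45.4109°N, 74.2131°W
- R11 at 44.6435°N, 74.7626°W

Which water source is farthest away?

Distances from 45.0469°N, 74.4112°W:
R3: 20.0787 km
R4: 35.0079 km
R5: 27.2569 km
R6: 14.5358 km
R7: 48.0998 km
R8: 55.3930 km
R9: 47.2404 km
R10: 43.4134 km
R11: 52.7316 km
Maximum: R8 at 55.3930 km.

R8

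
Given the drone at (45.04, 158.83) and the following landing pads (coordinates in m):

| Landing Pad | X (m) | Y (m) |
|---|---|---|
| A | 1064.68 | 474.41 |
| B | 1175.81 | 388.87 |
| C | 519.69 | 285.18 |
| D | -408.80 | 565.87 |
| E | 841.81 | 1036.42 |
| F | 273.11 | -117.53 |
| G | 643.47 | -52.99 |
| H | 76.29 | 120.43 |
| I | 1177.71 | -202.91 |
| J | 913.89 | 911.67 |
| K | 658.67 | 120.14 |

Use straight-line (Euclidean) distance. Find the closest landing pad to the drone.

Distances from (45.04, 158.83):
A: 1067.36 m
B: 1153.93 m
C: 491.18 m
D: 609.63 m
E: 1185.33 m
F: 358.32 m
G: 634.81 m
H: 49.51 m
I: 1189.03 m
J: 1149.64 m
K: 614.85 m
Minimum: H at 49.51 m.

H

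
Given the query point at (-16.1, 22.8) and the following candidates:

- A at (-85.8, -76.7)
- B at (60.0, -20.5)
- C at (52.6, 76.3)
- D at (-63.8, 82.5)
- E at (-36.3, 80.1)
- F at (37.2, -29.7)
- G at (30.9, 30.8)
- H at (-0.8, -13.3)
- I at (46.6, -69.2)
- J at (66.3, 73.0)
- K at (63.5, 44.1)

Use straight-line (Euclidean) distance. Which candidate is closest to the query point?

H

Distances from (-16.1, 22.8):
A: 121.5
B: 87.6
C: 87.1
D: 76.4
E: 60.8
F: 74.8
G: 47.7
H: 39.2
I: 111.3
J: 96.5
K: 82.4
Minimum: H at 39.2.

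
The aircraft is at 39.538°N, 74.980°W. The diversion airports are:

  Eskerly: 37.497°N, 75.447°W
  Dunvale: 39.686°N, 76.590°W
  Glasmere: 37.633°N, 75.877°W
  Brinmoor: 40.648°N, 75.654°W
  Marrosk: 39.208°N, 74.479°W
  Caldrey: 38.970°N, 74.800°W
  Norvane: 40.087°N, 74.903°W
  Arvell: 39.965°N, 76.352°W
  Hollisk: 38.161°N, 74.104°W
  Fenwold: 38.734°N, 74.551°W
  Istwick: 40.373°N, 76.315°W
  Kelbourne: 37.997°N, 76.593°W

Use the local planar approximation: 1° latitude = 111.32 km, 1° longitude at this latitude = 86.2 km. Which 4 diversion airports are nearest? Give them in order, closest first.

Marrosk, Norvane, Caldrey, Fenwold

Distances from 39.538°N, 74.980°W:
Eskerly: √((-2.041·111.32)² + (-0.467·86.2)²) = √(51621.71214 + 1620.49723) = 230.743 km
Dunvale: √((0.148·111.32)² + (-1.610·86.2)²) = √(271.43749 + 19260.44352) = 139.757 km
Glasmere: √((-1.905·111.32)² + (-0.897·86.2)²) = √(44971.39457 + 5978.59890) = 225.721 km
Brinmoor: √((1.110·111.32)² + (-0.674·86.2)²) = √(15268.35865 + 3375.47056) = 136.542 km
Marrosk: √((-0.330·111.32)² + (0.501·86.2)²) = √(1349.50431 + 1865.04787) = 56.697 km
Caldrey: √((-0.568·111.32)² + (0.180·86.2)²) = √(3998.00255 + 240.74626) = 65.106 km
Norvane: √((0.549·111.32)² + (0.077·86.2)²) = √(3735.00411 + 44.05508) = 61.474 km
Arvell: √((0.427·111.32)² + (-1.372·86.2)²) = √(2259.44693 + 13986.94137) = 127.461 km
Hollisk: √((-1.377·111.32)² + (0.876·86.2)²) = √(23497.10058 + 5701.94133) = 170.877 km
Fenwold: √((-0.804·111.32)² + (0.429·86.2)²) = √(8010.47912 + 1367.50561) = 96.840 km
Istwick: √((0.835·111.32)² + (-1.335·86.2)²) = √(8640.11148 + 13242.71593) = 147.928 km
Kelbourne: √((-1.541·111.32)² + (-1.613·86.2)²) = √(29427.38511 + 19332.28845) = 220.816 km
Sorted: Marrosk (56.697 km) < Norvane (61.474 km) < Caldrey (65.106 km) < Fenwold (96.840 km) < Arvell (127.461 km) < Brinmoor (136.542 km) < …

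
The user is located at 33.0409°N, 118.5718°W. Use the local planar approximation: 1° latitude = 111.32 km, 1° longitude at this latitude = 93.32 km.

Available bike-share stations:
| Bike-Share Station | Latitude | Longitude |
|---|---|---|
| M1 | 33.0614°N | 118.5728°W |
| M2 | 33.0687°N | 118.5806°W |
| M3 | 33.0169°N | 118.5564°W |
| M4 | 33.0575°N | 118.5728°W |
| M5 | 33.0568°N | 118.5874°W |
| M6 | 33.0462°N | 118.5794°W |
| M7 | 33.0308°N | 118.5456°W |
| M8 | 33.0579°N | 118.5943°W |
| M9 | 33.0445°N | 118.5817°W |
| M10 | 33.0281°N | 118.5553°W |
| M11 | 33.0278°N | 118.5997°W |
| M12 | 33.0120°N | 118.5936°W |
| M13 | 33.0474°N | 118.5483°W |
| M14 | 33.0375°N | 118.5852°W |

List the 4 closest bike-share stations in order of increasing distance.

Distances from 33.0409°N, 118.5718°W:
M1: 2.2840 km
M2: 3.2018 km
M3: 3.0337 km
M4: 1.8503 km
M5: 2.2918 km
M6: 0.9226 km
M7: 2.6911 km
M8: 2.8267 km
M9: 1.0070 km
M10: 2.0979 km
M11: 2.9842 km
M12: 3.8064 km
M13: 2.3093 km
M14: 1.3065 km
Sorted: M6 (0.9226 km) < M9 (1.0070 km) < M14 (1.3065 km) < M4 (1.8503 km) < M10 (2.0979 km) < M1 (2.2840 km) < …

M6, M9, M14, M4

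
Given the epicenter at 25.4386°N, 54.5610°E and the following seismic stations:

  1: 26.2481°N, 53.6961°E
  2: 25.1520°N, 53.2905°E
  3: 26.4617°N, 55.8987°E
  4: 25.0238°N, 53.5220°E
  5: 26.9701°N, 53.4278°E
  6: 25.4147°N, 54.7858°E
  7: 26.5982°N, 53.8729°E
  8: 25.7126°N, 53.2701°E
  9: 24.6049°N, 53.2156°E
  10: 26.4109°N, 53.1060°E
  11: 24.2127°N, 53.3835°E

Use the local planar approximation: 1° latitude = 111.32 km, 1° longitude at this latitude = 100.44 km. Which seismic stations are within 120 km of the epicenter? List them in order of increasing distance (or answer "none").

6, 4

Distances from 25.4386°N, 54.5610°E:
1: √((0.8095·111.32)² + (-0.8649·100.44)²) = √(8120.450091 + 7546.493500) = 125.1677 km
2: √((-0.2866·111.32)² + (-1.2705·100.44)²) = √(1017.885124 + 16284.061985) = 131.5369 km
3: √((1.0231·111.32)² + (1.3377·100.44)²) = √(12971.271950 + 18052.230169) = 176.1349 km
4: √((-0.4148·111.32)² + (-1.0390·100.44)²) = √(2132.180125 + 10890.416843) = 114.1166 km
5: √((1.5315·111.32)² + (-1.1332·100.44)²) = √(29065.673960 + 12954.675527) = 204.9887 km
6: √((-0.0239·111.32)² + (0.2248·100.44)²) = √(7.078516 + 509.807267) = 22.7351 km
7: √((1.1596·111.32)² + (-0.6881·100.44)²) = √(16663.368888 + 4776.574148) = 146.4238 km
8: √((0.2740·111.32)² + (-1.2909·100.44)²) = √(930.352483 + 16811.195927) = 133.1974 km
9: √((-0.8337·111.32)² + (-1.3454·100.44)²) = √(8613.229086 + 18260.650938) = 163.9325 km
10: √((0.9723·111.32)² + (-1.4550·100.44)²) = √(11715.126078 + 21356.958056) = 181.8573 km
11: √((-1.2259·111.32)² + (-1.1775·100.44)²) = √(18623.293401 + 13987.343478) = 180.5842 km
Threshold 120 km: 6 (22.7351 km), 4 (114.1166 km) are within range.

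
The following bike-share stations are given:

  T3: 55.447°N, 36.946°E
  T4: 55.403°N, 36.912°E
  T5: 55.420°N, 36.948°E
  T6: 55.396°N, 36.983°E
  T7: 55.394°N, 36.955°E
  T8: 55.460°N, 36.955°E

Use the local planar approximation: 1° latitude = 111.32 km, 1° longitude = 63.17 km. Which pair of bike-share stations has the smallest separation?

T3 and T8

Pairwise distances:
T3–T4: √((-0.044·111.32)² + (-0.034·63.17)²) = √(23.99119 + 4.61296) = 5.348 km
T3–T5: √((-0.027·111.32)² + (0.002·63.17)²) = √(9.03387 + 0.01596) = 3.008 km
T3–T6: √((-0.051·111.32)² + (0.037·63.17)²) = √(32.23196 + 5.46292) = 6.140 km
T3–T7: √((-0.053·111.32)² + (0.009·63.17)²) = √(34.80953 + 0.32323) = 5.927 km
T3–T8: √((0.013·111.32)² + (0.009·63.17)²) = √(2.09427 + 0.32323) = 1.555 km
T4–T5: √((0.017·111.32)² + (0.036·63.17)²) = √(3.58133 + 5.17162) = 2.959 km
T4–T6: √((-0.007·111.32)² + (0.071·63.17)²) = √(0.60721 + 20.11585) = 4.552 km
T4–T7: √((-0.009·111.32)² + (0.043·63.17)²) = √(1.00376 + 7.37834) = 2.895 km
T4–T8: √((0.057·111.32)² + (0.043·63.17)²) = √(40.26207 + 7.37834) = 6.902 km
T5–T6: √((-0.024·111.32)² + (0.035·63.17)²) = √(7.13787 + 4.88830) = 3.468 km
T5–T7: √((-0.026·111.32)² + (0.007·63.17)²) = √(8.37709 + 0.19553) = 2.928 km
T5–T8: √((0.040·111.32)² + (0.007·63.17)²) = √(19.82743 + 0.19553) = 4.475 km
T6–T7: √((-0.002·111.32)² + (-0.028·63.17)²) = √(0.04957 + 3.12851) = 1.783 km
T6–T8: √((0.064·111.32)² + (-0.028·63.17)²) = √(50.75822 + 3.12851) = 7.341 km
T7–T8: √((0.066·111.32)² + (0.000·63.17)²) = √(53.98017 + 0.00000) = 7.347 km
Closest pair: T3–T8 at 1.555 km.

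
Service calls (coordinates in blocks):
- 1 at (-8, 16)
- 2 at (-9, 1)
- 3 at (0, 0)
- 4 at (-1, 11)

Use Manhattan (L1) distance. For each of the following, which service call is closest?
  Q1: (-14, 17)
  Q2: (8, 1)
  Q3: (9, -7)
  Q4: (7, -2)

Q1 at (-14, 17):
  1: |6| + |-1| = 6 + 1 = 7 blocks
  2: |5| + |-16| = 5 + 16 = 21 blocks
  3: |14| + |-17| = 14 + 17 = 31 blocks
  4: |13| + |-6| = 13 + 6 = 19 blocks
  → nearest: 1 (7 blocks)
Q2 at (8, 1):
  1: |-16| + |15| = 16 + 15 = 31 blocks
  2: |-17| + |0| = 17 + 0 = 17 blocks
  3: |-8| + |-1| = 8 + 1 = 9 blocks
  4: |-9| + |10| = 9 + 10 = 19 blocks
  → nearest: 3 (9 blocks)
Q3 at (9, -7):
  1: |-17| + |23| = 17 + 23 = 40 blocks
  2: |-18| + |8| = 18 + 8 = 26 blocks
  3: |-9| + |7| = 9 + 7 = 16 blocks
  4: |-10| + |18| = 10 + 18 = 28 blocks
  → nearest: 3 (16 blocks)
Q4 at (7, -2):
  1: |-15| + |18| = 15 + 18 = 33 blocks
  2: |-16| + |3| = 16 + 3 = 19 blocks
  3: |-7| + |2| = 7 + 2 = 9 blocks
  4: |-8| + |13| = 8 + 13 = 21 blocks
  → nearest: 3 (9 blocks)

Q1→1; Q2→3; Q3→3; Q4→3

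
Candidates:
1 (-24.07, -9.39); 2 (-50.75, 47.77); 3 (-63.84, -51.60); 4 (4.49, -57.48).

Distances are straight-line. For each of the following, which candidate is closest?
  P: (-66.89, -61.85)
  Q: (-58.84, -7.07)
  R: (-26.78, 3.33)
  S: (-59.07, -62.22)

P at (-66.89, -61.85):
  1: 67.72
  2: 110.80
  3: 10.69
  4: 71.51
  → nearest: 3 (10.69)
Q at (-58.84, -7.07):
  1: 34.85
  2: 55.43
  3: 44.81
  4: 80.94
  → nearest: 1 (34.85)
R at (-26.78, 3.33):
  1: 13.01
  2: 50.49
  3: 66.26
  4: 68.38
  → nearest: 1 (13.01)
S at (-59.07, -62.22):
  1: 63.37
  2: 110.30
  3: 11.64
  4: 63.74
  → nearest: 3 (11.64)

P→3; Q→1; R→1; S→3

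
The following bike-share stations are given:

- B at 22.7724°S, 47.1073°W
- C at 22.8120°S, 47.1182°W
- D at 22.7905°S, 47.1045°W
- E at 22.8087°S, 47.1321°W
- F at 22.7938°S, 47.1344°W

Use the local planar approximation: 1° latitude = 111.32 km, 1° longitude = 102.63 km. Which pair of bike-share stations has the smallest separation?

Pairwise distances:
B–C: √((-0.0396·111.32)² + (-0.0109·102.63)²) = √(19.432862 + 1.251416) = 4.5480 km
B–D: √((-0.0181·111.32)² + (0.0028·102.63)²) = √(4.059790 + 0.082578) = 2.0353 km
B–E: √((-0.0363·111.32)² + (-0.0248·102.63)²) = √(16.329002 + 6.478165) = 4.7757 km
B–F: √((-0.0214·111.32)² + (-0.0271·102.63)²) = √(5.675106 + 7.735480) = 3.6620 km
C–D: √((0.0215·111.32)² + (0.0137·102.63)²) = √(5.728268 + 1.976923) = 2.7758 km
C–E: √((0.0033·111.32)² + (-0.0139·102.63)²) = √(0.134950 + 2.035065) = 1.4731 km
C–F: √((0.0182·111.32)² + (-0.0162·102.63)²) = √(4.104773 + 2.764259) = 2.6209 km
D–E: √((-0.0182·111.32)² + (-0.0276·102.63)²) = √(4.104773 + 8.023555) = 3.4826 km
D–F: √((-0.0033·111.32)² + (-0.0299·102.63)²) = √(0.134950 + 9.416533) = 3.0905 km
E–F: √((0.0149·111.32)² + (-0.0023·102.63)²) = √(2.751180 + 0.055719) = 1.6754 km
Closest pair: C–E at 1.4731 km.

C and E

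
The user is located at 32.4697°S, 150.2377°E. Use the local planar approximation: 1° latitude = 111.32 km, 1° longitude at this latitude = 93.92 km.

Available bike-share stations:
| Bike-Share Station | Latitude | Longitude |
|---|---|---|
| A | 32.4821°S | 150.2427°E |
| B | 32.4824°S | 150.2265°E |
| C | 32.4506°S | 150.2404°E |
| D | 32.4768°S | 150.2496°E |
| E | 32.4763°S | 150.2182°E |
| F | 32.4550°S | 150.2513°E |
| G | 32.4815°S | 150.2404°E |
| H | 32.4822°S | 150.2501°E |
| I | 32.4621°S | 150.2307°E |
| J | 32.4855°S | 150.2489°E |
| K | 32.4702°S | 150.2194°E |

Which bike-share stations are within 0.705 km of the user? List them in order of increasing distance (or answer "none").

none

Distances from 32.4697°S, 150.2377°E:
A: √((-0.0124·111.32)² + (0.0050·93.92)²) = √(1.905416 + 0.220524) = 1.4581 km
B: √((-0.0127·111.32)² + (-0.0112·93.92)²) = √(1.998729 + 1.106502) = 1.7622 km
C: √((0.0191·111.32)² + (0.0027·93.92)²) = √(4.520777 + 0.064305) = 2.1413 km
D: √((-0.0071·111.32)² + (0.0119·93.92)²) = √(0.624688 + 1.249137) = 1.3689 km
E: √((-0.0066·111.32)² + (-0.0195·93.92)²) = √(0.539802 + 3.354172) = 1.9733 km
F: √((0.0147·111.32)² + (0.0136·93.92)²) = √(2.677818 + 1.631526) = 2.0759 km
G: √((-0.0118·111.32)² + (0.0027·93.92)²) = √(1.725482 + 0.064305) = 1.3378 km
H: √((-0.0125·111.32)² + (0.0124·93.92)²) = √(1.936272 + 1.356312) = 1.8145 km
I: √((0.0076·111.32)² + (-0.0070·93.92)²) = √(0.715770 + 0.432227) = 1.0714 km
J: √((-0.0158·111.32)² + (0.0112·93.92)²) = √(3.093574 + 1.106502) = 2.0494 km
K: √((-0.0005·111.32)² + (-0.0183·93.92)²) = √(0.003098 + 2.954053) = 1.7196 km
Threshold 0.705 km: none within range.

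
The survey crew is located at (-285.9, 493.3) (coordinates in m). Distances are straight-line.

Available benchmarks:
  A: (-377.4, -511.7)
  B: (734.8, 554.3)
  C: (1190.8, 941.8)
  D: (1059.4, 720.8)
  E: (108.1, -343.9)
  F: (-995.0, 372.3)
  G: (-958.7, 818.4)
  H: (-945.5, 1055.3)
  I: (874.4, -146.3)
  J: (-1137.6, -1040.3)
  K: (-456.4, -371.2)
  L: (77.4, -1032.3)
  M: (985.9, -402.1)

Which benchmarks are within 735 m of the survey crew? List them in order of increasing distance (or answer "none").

Distances from (-285.9, 493.3):
A: √((-91.5)² + (-1005.0)²) = √(8372.250 + 1010025.000) = 1009.2 m
B: √((1020.7)² + (61.0)²) = √(1041828.490 + 3721.000) = 1022.5 m
C: √((1476.7)² + (448.5)²) = √(2180642.890 + 201152.250) = 1543.3 m
D: √((1345.3)² + (227.5)²) = √(1809832.090 + 51756.250) = 1364.4 m
E: √((394.0)² + (-837.2)²) = √(155236.000 + 700903.840) = 925.3 m
F: √((-709.1)² + (-121.0)²) = √(502822.810 + 14641.000) = 719.3 m
G: √((-672.8)² + (325.1)²) = √(452659.840 + 105690.010) = 747.2 m
H: √((-659.6)² + (562.0)²) = √(435072.160 + 315844.000) = 866.6 m
I: √((1160.3)² + (-639.6)²) = √(1346296.090 + 409088.160) = 1324.9 m
J: √((-851.7)² + (-1533.6)²) = √(725392.890 + 2351928.960) = 1754.2 m
K: √((-170.5)² + (-864.5)²) = √(29070.250 + 747360.250) = 881.2 m
L: √((363.3)² + (-1525.6)²) = √(131986.890 + 2327455.360) = 1568.3 m
M: √((1271.8)² + (-895.4)²) = √(1617475.240 + 801741.160) = 1555.4 m
Threshold 735 m: F (719.3 m) is within range.

F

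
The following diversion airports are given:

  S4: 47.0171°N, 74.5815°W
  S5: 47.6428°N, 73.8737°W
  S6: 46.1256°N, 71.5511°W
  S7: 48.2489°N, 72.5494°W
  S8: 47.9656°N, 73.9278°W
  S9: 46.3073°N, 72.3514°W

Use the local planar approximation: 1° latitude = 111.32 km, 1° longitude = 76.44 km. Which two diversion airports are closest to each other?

S5 and S8

Pairwise distances:
S4–S5: 88.1975 km
S4–S6: 252.0075 km
S4–S7: 207.1993 km
S4–S8: 116.8140 km
S4–S9: 187.8909 km
S5–S6: 245.0423 km
S5–S7: 121.6542 km
S5–S8: 36.1713 km
S5–S9: 188.7932 km
S6–S7: 248.3787 km
S6–S8: 273.7894 km
S6–S9: 64.4321 km
S7–S8: 109.9834 km
S7–S9: 216.6682 km
S8–S9: 220.4498 km
Closest pair: S5–S8 at 36.1713 km.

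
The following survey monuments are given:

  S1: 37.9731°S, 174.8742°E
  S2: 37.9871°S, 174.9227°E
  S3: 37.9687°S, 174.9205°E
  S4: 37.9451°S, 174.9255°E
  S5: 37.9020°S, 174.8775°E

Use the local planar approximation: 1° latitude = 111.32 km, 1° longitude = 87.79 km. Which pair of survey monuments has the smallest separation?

S2 and S3

Pairwise distances:
S1–S2: √((-0.0140·111.32)² + (0.0485·87.79)²) = √(2.428860 + 18.128989) = 4.5341 km
S1–S3: √((0.0044·111.32)² + (0.0463·87.79)²) = √(0.239912 + 16.521599) = 4.0941 km
S1–S4: √((0.0280·111.32)² + (0.0513·87.79)²) = √(9.715440 + 20.282656) = 5.4771 km
S1–S5: √((0.0711·111.32)² + (0.0033·87.79)²) = √(62.644882 + 0.083930) = 7.9202 km
S2–S3: √((0.0184·111.32)² + (-0.0022·87.79)²) = √(4.195484 + 0.037302) = 2.0574 km
S2–S4: √((0.0420·111.32)² + (0.0028·87.79)²) = √(21.859739 + 0.060424) = 4.6819 km
S2–S5: √((0.0851·111.32)² + (-0.0452·87.79)²) = √(89.744019 + 15.745881) = 10.2708 km
S3–S4: √((0.0236·111.32)² + (0.0050·87.79)²) = √(6.901928 + 0.192677) = 2.6636 km
S3–S5: √((0.0667·111.32)² + (-0.0430·87.79)²) = √(55.131278 + 14.250399) = 8.3296 km
S4–S5: √((0.0431·111.32)² + (-0.0480·87.79)²) = √(23.019768 + 17.757122) = 6.3857 km
Closest pair: S2–S3 at 2.0574 km.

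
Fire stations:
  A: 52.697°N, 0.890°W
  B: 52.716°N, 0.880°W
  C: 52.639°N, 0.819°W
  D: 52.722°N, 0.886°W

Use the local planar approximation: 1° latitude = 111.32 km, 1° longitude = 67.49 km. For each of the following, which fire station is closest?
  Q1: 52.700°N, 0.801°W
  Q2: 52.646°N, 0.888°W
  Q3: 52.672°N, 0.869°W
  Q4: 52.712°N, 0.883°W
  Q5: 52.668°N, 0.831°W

Q1 at 52.700°N, 0.801°W:
  A: √((-0.003·111.32)² + (-0.089·67.49)²) = √(0.11153 + 36.07936) = 6.016 km
  B: √((0.016·111.32)² + (-0.079·67.49)²) = √(3.17239 + 28.42713) = 5.621 km
  C: √((-0.061·111.32)² + (-0.018·67.49)²) = √(46.11116 + 1.47579) = 6.898 km
  D: √((0.022·111.32)² + (-0.085·67.49)²) = √(5.99780 + 32.90915) = 6.238 km
  → nearest: B (5.621 km)
Q2 at 52.646°N, 0.888°W:
  A: √((0.051·111.32)² + (-0.002·67.49)²) = √(32.23196 + 0.01822) = 5.679 km
  B: √((0.070·111.32)² + (0.008·67.49)²) = √(60.72150 + 0.29151) = 7.811 km
  C: √((-0.007·111.32)² + (0.069·67.49)²) = √(0.60721 + 21.68588) = 4.722 km
  D: √((0.076·111.32)² + (0.002·67.49)²) = √(71.57701 + 0.01822) = 8.461 km
  → nearest: C (4.722 km)
Q3 at 52.672°N, 0.869°W:
  A: √((0.025·111.32)² + (-0.021·67.49)²) = √(7.74509 + 2.00871) = 3.123 km
  B: √((0.044·111.32)² + (-0.011·67.49)²) = √(23.99119 + 0.55114) = 4.954 km
  C: √((-0.033·111.32)² + (0.050·67.49)²) = √(13.49504 + 11.38725) = 4.988 km
  D: √((0.050·111.32)² + (-0.017·67.49)²) = √(30.98036 + 1.31637) = 5.683 km
  → nearest: A (3.123 km)
Q4 at 52.712°N, 0.883°W:
  A: √((-0.015·111.32)² + (-0.007·67.49)²) = √(2.78823 + 0.22319) = 1.735 km
  B: √((0.004·111.32)² + (0.003·67.49)²) = √(0.19827 + 0.04099) = 0.489 km
  C: √((-0.073·111.32)² + (0.064·67.49)²) = √(66.03773 + 18.65687) = 9.203 km
  D: √((0.010·111.32)² + (-0.003·67.49)²) = √(1.23921 + 0.04099) = 1.131 km
  → nearest: B (0.489 km)
Q5 at 52.668°N, 0.831°W:
  A: √((0.029·111.32)² + (-0.059·67.49)²) = √(10.42179 + 15.85561) = 5.126 km
  B: √((0.048·111.32)² + (-0.049·67.49)²) = √(28.55150 + 10.93632) = 6.284 km
  C: √((-0.029·111.32)² + (0.012·67.49)²) = √(10.42179 + 0.65591) = 3.328 km
  D: √((0.054·111.32)² + (-0.055·67.49)²) = √(36.13549 + 13.77857) = 7.065 km
  → nearest: C (3.328 km)

Q1→B; Q2→C; Q3→A; Q4→B; Q5→C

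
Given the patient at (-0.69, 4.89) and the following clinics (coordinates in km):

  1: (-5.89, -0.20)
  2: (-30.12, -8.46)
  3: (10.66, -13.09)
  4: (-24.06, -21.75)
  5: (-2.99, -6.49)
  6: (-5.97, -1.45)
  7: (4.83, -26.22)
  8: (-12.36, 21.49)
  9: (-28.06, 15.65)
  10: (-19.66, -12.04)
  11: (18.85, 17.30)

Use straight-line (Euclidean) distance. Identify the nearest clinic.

1

Distances from (-0.69, 4.89):
1: 7.28 km
2: 32.32 km
3: 21.26 km
4: 35.44 km
5: 11.61 km
6: 8.25 km
7: 31.60 km
8: 20.29 km
9: 29.41 km
10: 25.43 km
11: 23.15 km
Minimum: 1 at 7.28 km.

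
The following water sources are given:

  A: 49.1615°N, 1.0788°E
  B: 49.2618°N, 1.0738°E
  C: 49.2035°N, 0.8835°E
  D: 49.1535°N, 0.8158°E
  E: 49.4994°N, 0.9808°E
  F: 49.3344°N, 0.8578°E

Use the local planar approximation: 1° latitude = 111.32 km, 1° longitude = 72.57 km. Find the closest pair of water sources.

C and D

Pairwise distances:
A–B: 11.1713 km
A–C: 14.9242 km
A–D: 19.1067 km
A–E: 38.2814 km
A–F: 25.0534 km
B–C: 15.2590 km
B–D: 22.2688 km
B–E: 27.2971 km
B–F: 17.6359 km
C–D: 7.4241 km
C–E: 33.6879 km
C–F: 14.6907 km
D–E: 40.3244 km
D–F: 20.3671 km
E–F: 20.4218 km
Closest pair: C–D at 7.4241 km.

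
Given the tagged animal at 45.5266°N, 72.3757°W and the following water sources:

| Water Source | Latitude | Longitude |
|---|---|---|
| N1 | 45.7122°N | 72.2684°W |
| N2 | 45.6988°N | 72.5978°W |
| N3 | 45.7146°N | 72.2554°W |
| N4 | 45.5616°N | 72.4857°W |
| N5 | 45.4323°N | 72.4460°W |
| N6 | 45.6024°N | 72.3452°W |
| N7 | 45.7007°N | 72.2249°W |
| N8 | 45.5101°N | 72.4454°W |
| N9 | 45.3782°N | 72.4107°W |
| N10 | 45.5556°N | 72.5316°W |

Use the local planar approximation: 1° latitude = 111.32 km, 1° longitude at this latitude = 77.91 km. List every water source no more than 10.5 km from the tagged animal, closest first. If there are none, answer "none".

N8, N6, N4

Distances from 45.5266°N, 72.3757°W:
N1: 22.2882 km
N2: 25.8241 km
N3: 22.9310 km
N4: 9.4142 km
N5: 11.8404 km
N6: 8.7663 km
N7: 22.6639 km
N8: 5.7326 km
N9: 16.7434 km
N10: 12.5679 km
Threshold 10.5 km: N8 (5.7326 km), N6 (8.7663 km), N4 (9.4142 km) are within range.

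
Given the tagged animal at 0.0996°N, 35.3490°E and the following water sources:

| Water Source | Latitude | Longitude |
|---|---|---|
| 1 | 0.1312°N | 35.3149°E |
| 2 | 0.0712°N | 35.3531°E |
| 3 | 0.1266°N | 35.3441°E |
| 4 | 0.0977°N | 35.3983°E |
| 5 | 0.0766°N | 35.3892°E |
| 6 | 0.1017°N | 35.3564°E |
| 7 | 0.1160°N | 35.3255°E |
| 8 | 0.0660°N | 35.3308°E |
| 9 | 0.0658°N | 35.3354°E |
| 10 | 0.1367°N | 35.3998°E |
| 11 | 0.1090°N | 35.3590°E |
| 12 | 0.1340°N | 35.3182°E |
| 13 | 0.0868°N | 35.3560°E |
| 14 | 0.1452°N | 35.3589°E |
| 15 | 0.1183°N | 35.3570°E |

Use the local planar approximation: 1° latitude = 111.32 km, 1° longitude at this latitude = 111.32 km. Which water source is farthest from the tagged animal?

Distances from 0.0996°N, 35.3490°E:
1: √((0.0316·111.32)² + (-0.0341·111.32)²) = √(12.374298 + 14.409707) = 5.1753 km
2: √((-0.0284·111.32)² + (0.0041·111.32)²) = √(9.995006 + 0.208312) = 3.1943 km
3: √((0.0270·111.32)² + (-0.0049·111.32)²) = √(9.033872 + 0.297535) = 3.0547 km
4: √((-0.0019·111.32)² + (0.0493·111.32)²) = √(0.044736 + 30.118978) = 5.4922 km
5: √((-0.0230·111.32)² + (0.0402·111.32)²) = √(6.555443 + 20.026198) = 5.1557 km
6: √((0.0021·111.32)² + (0.0074·111.32)²) = √(0.054649 + 0.678594) = 0.8563 km
7: √((0.0164·111.32)² + (-0.0235·111.32)²) = √(3.332991 + 6.843561) = 3.1901 km
8: √((-0.0336·111.32)² + (-0.0182·111.32)²) = √(13.990233 + 4.104773) = 4.2538 km
9: √((-0.0338·111.32)² + (-0.0136·111.32)²) = √(14.157279 + 2.292051) = 4.0558 km
10: √((0.0371·111.32)² + (0.0508·111.32)²) = √(17.056669 + 31.979658) = 7.0026 km
11: √((0.0094·111.32)² + (0.0100·111.32)²) = √(1.094970 + 1.239214) = 1.5278 km
12: √((0.0344·111.32)² + (-0.0308·111.32)²) = √(14.664366 + 11.755682) = 5.1400 km
13: √((-0.0128·111.32)² + (0.0070·111.32)²) = √(2.030329 + 0.607215) = 1.6241 km
14: √((0.0456·111.32)² + (0.0099·111.32)²) = √(25.767725 + 1.214554) = 5.1944 km
15: √((0.0187·111.32)² + (0.0080·111.32)²) = √(4.333408 + 0.793097) = 2.2642 km
Maximum: 10 at 7.0026 km.

10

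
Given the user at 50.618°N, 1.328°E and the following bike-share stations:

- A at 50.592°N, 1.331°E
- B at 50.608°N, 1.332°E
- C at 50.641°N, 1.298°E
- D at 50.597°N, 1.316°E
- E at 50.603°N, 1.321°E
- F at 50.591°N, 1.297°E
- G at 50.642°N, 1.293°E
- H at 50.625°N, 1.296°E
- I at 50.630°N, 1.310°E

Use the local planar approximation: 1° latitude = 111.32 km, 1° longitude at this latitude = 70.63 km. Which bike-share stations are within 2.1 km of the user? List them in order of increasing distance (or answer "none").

B, E, I

Distances from 50.618°N, 1.328°E:
A: 2.902 km
B: 1.148 km
C: 3.323 km
D: 2.487 km
E: 1.741 km
F: 3.719 km
G: 3.640 km
H: 2.391 km
I: 1.844 km
Threshold 2.1 km: B (1.148 km), E (1.741 km), I (1.844 km) are within range.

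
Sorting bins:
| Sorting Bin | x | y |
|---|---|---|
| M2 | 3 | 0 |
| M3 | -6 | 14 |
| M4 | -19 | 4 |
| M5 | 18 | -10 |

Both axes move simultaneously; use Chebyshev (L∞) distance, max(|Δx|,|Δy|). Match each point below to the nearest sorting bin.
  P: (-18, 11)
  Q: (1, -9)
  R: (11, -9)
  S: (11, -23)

P→M4; Q→M2; R→M5; S→M5

P at (-18, 11):
  M2: 21
  M3: 12
  M4: 7
  M5: 36
  → nearest: M4 (7)
Q at (1, -9):
  M2: 9
  M3: 23
  M4: 20
  M5: 17
  → nearest: M2 (9)
R at (11, -9):
  M2: 9
  M3: 23
  M4: 30
  M5: 7
  → nearest: M5 (7)
S at (11, -23):
  M2: 23
  M3: 37
  M4: 30
  M5: 13
  → nearest: M5 (13)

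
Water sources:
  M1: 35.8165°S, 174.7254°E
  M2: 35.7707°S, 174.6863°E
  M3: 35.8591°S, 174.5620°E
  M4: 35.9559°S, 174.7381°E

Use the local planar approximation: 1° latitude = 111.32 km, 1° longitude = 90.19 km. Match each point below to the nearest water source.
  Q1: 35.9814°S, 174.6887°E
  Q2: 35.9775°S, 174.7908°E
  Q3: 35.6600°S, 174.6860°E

Q1→M4; Q2→M4; Q3→M2

Q1 at 35.9814°S, 174.6887°E:
  M1: √((0.1649·111.32)² + (0.0367·90.19)²) = √(336.967260 + 10.955921) = 18.6527 km
  M2: √((0.2107·111.32)² + (-0.0024·90.19)²) = √(550.142842 + 0.046853) = 23.4561 km
  M3: √((0.1223·111.32)² + (-0.1267·90.19)²) = √(185.352868 + 130.577997) = 17.7744 km
  M4: √((0.0255·111.32)² + (0.0494·90.19)²) = √(8.057991 + 19.850464) = 5.2828 km
  → nearest: M4 (5.2828 km)
Q2 at 35.9775°S, 174.7908°E:
  M1: √((0.1610·111.32)² + (-0.0654·90.19)²) = √(321.216723 + 34.791429) = 18.8682 km
  M2: √((0.2068·111.32)² + (-0.1045·90.19)²) = √(529.965336 + 88.827892) = 24.8756 km
  M3: √((0.1184·111.32)² + (-0.2288·90.19)²) = √(173.719992 + 425.822705) = 24.4856 km
  M4: √((0.0216·111.32)² + (-0.0527·90.19)²) = √(5.781678 + 22.591133) = 5.3266 km
  → nearest: M4 (5.3266 km)
Q3 at 35.6600°S, 174.6860°E:
  M1: √((-0.1565·111.32)² + (0.0394·90.19)²) = √(303.511450 + 12.627263) = 17.7803 km
  M2: √((-0.1107·111.32)² + (0.0003·90.19)²) = √(151.859385 + 0.000732) = 12.3232 km
  M3: √((-0.1991·111.32)² + (-0.1240·90.19)²) = √(491.234562 + 125.072014) = 24.8255 km
  M4: √((-0.2959·111.32)² + (0.0521·90.19)²) = √(1085.016458 + 22.079652) = 33.2731 km
  → nearest: M2 (12.3232 km)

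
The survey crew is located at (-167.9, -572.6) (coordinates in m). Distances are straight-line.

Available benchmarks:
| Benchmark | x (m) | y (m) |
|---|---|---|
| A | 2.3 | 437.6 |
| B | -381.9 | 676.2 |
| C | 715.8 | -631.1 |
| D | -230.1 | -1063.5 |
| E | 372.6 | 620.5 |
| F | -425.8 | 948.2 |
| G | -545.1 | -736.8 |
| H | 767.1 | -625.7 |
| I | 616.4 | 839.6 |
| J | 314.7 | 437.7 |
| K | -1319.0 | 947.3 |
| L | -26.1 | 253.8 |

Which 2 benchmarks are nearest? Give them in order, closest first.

Distances from (-167.9, -572.6):
A: √((170.2)² + (1010.2)²) = √(28968.040 + 1020504.040) = 1024.4 m
B: √((-214.0)² + (1248.8)²) = √(45796.000 + 1559501.440) = 1267.0 m
C: √((883.7)² + (-58.5)²) = √(780925.690 + 3422.250) = 885.6 m
D: √((-62.2)² + (-490.9)²) = √(3868.840 + 240982.810) = 494.8 m
E: √((540.5)² + (1193.1)²) = √(292140.250 + 1423487.610) = 1309.8 m
F: √((-257.9)² + (1520.8)²) = √(66512.410 + 2312832.640) = 1542.5 m
G: √((-377.2)² + (-164.2)²) = √(142279.840 + 26961.640) = 411.4 m
H: √((935.0)² + (-53.1)²) = √(874225.000 + 2819.610) = 936.5 m
I: √((784.3)² + (1412.2)²) = √(615126.490 + 1994308.840) = 1615.4 m
J: √((482.6)² + (1010.3)²) = √(232902.760 + 1020706.090) = 1119.6 m
K: √((-1151.1)² + (1519.9)²) = √(1325031.210 + 2310096.010) = 1906.6 m
L: √((141.8)² + (826.4)²) = √(20107.240 + 682936.960) = 838.5 m
Sorted: G (411.4 m) < D (494.8 m) < L (838.5 m) < C (885.6 m) < …

G, D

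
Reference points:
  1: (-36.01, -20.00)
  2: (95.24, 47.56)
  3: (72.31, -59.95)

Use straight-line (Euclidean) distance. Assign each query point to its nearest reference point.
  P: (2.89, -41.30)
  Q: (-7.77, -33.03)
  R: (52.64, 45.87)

P→1; Q→1; R→2

P at (2.89, -41.30):
  1: 44.35
  2: 128.16
  3: 71.88
  → nearest: 1 (44.35)
Q at (-7.77, -33.03):
  1: 31.10
  2: 130.79
  3: 84.48
  → nearest: 1 (31.10)
R at (52.64, 45.87):
  1: 110.44
  2: 42.63
  3: 107.63
  → nearest: 2 (42.63)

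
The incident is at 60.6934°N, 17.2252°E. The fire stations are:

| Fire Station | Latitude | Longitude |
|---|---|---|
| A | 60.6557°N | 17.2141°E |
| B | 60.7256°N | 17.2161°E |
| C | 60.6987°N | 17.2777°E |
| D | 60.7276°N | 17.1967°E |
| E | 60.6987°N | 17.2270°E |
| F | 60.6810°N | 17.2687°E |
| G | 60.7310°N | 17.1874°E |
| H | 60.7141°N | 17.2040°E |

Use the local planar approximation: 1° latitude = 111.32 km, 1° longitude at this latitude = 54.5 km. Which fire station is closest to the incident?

E

Distances from 60.6934°N, 17.2252°E:
A: √((-0.0377·111.32)² + (-0.0111·54.5)²) = √(17.612828 + 0.365965) = 4.2401 km
B: √((0.0322·111.32)² + (-0.0091·54.5)²) = √(12.848669 + 0.245966) = 3.6187 km
C: √((0.0053·111.32)² + (0.0525·54.5)²) = √(0.348095 + 8.186752) = 2.9214 km
D: √((0.0342·111.32)² + (-0.0285·54.5)²) = √(14.494345 + 2.412586) = 4.1118 km
E: √((0.0053·111.32)² + (0.0018·54.5)²) = √(0.348095 + 0.009624) = 0.5981 km
F: √((-0.0124·111.32)² + (0.0435·54.5)²) = √(1.905416 + 5.620456) = 2.7433 km
G: √((0.0376·111.32)² + (-0.0378·54.5)²) = √(17.519515 + 4.244012) = 4.6651 km
H: √((0.0207·111.32)² + (-0.0212·54.5)²) = √(5.309909 + 1.334949) = 2.5778 km
Minimum: E at 0.5981 km.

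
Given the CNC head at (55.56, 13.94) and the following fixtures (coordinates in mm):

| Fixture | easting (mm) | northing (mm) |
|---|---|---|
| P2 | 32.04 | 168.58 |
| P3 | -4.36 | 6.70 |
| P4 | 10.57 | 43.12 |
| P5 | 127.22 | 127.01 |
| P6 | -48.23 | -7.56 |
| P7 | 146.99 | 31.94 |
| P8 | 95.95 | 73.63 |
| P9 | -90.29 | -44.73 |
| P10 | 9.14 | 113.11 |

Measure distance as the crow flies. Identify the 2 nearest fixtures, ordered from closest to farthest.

P4, P3

Distances from (55.56, 13.94):
P2: √((-23.52)² + (154.64)²) = √(553.1904 + 23913.5296) = 156.42 mm
P3: √((-59.92)² + (-7.24)²) = √(3590.4064 + 52.4176) = 60.36 mm
P4: √((-44.99)² + (29.18)²) = √(2024.1001 + 851.4724) = 53.62 mm
P5: √((71.66)² + (113.07)²) = √(5135.1556 + 12784.8249) = 133.87 mm
P6: √((-103.79)² + (-21.50)²) = √(10772.3641 + 462.2500) = 105.99 mm
P7: √((91.43)² + (18.00)²) = √(8359.4449 + 324.0000) = 93.19 mm
P8: √((40.39)² + (59.69)²) = √(1631.3521 + 3562.8961) = 72.07 mm
P9: √((-145.85)² + (-58.67)²) = √(21272.2225 + 3442.1689) = 157.21 mm
P10: √((-46.42)² + (99.17)²) = √(2154.8164 + 9834.6889) = 109.50 mm
Sorted: P4 (53.62 mm) < P3 (60.36 mm) < P8 (72.07 mm) < P7 (93.19 mm) < …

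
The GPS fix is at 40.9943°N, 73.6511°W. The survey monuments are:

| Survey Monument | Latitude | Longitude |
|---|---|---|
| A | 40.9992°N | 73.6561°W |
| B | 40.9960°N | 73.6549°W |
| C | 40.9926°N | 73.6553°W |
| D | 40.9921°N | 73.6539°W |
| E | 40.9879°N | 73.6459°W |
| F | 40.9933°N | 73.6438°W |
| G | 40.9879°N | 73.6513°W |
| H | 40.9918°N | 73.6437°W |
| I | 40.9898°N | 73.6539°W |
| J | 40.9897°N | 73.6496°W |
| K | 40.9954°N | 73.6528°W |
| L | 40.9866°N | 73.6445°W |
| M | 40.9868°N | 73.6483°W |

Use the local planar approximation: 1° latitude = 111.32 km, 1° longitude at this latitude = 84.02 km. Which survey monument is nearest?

Distances from 40.9943°N, 73.6511°W:
A: √((0.0049·111.32)² + (-0.0050·84.02)²) = √(0.297535 + 0.176484) = 0.6885 km
B: √((0.0017·111.32)² + (-0.0038·84.02)²) = √(0.035813 + 0.101937) = 0.3711 km
C: √((-0.0017·111.32)² + (-0.0042·84.02)²) = √(0.035813 + 0.124527) = 0.4004 km
D: √((-0.0022·111.32)² + (-0.0028·84.02)²) = √(0.059978 + 0.055345) = 0.3396 km
E: √((-0.0064·111.32)² + (0.0052·84.02)²) = √(0.507582 + 0.190885) = 0.8357 km
F: √((-0.0010·111.32)² + (0.0073·84.02)²) = √(0.012392 + 0.376193) = 0.6234 km
G: √((-0.0064·111.32)² + (-0.0002·84.02)²) = √(0.507582 + 0.000282) = 0.7126 km
H: √((-0.0025·111.32)² + (0.0074·84.02)²) = √(0.077451 + 0.386571) = 0.6812 km
I: √((-0.0045·111.32)² + (-0.0028·84.02)²) = √(0.250941 + 0.055345) = 0.5534 km
J: √((-0.0046·111.32)² + (0.0015·84.02)²) = √(0.262218 + 0.015884) = 0.5274 km
K: √((0.0011·111.32)² + (-0.0017·84.02)²) = √(0.014994 + 0.020402) = 0.1881 km
L: √((-0.0077·111.32)² + (0.0066·84.02)²) = √(0.734730 + 0.307506) = 1.0209 km
M: √((-0.0075·111.32)² + (0.0028·84.02)²) = √(0.697058 + 0.055345) = 0.8674 km
Minimum: K at 0.1881 km.

K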